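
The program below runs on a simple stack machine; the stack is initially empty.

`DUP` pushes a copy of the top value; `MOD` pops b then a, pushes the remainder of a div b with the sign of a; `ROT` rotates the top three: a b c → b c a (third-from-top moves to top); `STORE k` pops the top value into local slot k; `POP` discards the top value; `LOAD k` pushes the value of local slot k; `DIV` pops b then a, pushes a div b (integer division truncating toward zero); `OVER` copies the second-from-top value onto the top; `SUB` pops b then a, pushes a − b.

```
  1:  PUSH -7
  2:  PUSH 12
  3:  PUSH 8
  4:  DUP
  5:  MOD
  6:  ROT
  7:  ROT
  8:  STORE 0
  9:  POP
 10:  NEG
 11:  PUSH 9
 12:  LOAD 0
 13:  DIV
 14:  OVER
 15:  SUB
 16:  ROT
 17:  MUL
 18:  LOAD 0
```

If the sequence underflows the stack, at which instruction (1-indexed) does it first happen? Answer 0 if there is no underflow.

16

PUSH -7 : -7
PUSH 12 : -7 12
PUSH 8  : -7 12 8
DUP     : -7 12 8 8
MOD     : -7 12 0
ROT     : 12 0 -7
ROT     : 0 -7 12
STORE 0 : 0 -7
POP     : 0
NEG     : 0
PUSH 9  : 0 9
LOAD 0  : 0 9 12
DIV     : 0 0
OVER    : 0 0 0
SUB     : 0 0
ROT  — needs 3 operands, stack has 2 → underflow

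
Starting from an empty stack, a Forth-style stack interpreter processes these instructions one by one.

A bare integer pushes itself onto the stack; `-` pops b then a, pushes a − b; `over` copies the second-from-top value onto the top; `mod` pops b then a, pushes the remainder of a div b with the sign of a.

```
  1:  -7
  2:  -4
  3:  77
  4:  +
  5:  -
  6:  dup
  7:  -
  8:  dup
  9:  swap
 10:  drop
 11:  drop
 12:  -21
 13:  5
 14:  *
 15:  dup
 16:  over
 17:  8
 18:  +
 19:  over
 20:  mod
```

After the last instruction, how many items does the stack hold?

3

-7   -> -7
-4   -> -7 -4
77   -> -7 -4 77
+    -> -7 73
-    -> -80
dup  -> -80 -80
-    -> 0
dup  -> 0 0
swap -> 0 0
drop -> 0
drop -> (empty)
-21  -> -21
5    -> -21 5
*    -> -105
dup  -> -105 -105
over -> -105 -105 -105
8    -> -105 -105 -105 8
+    -> -105 -105 -97
over -> -105 -105 -97 -105
mod  -> -105 -105 -97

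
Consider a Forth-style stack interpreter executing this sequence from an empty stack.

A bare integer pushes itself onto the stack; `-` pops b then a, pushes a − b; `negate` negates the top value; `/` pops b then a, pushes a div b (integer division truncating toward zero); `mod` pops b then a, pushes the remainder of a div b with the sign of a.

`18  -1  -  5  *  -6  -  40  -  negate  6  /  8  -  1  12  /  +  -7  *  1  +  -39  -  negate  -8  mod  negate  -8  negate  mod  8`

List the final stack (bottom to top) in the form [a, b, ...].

18     → [18]
-1     → [18, -1]
-      → [19]
5      → [19, 5]
*      → [95]
-6     → [95, -6]
-      → [101]
40     → [101, 40]
-      → [61]
negate → [-61]
6      → [-61, 6]
/      → [-10]
8      → [-10, 8]
-      → [-18]
1      → [-18, 1]
12     → [-18, 1, 12]
/      → [-18, 0]
+      → [-18]
-7     → [-18, -7]
*      → [126]
1      → [126, 1]
+      → [127]
-39    → [127, -39]
-      → [166]
negate → [-166]
-8     → [-166, -8]
mod    → [-6]
negate → [6]
-8     → [6, -8]
negate → [6, 8]
mod    → [6]
8      → [6, 8]

[6, 8]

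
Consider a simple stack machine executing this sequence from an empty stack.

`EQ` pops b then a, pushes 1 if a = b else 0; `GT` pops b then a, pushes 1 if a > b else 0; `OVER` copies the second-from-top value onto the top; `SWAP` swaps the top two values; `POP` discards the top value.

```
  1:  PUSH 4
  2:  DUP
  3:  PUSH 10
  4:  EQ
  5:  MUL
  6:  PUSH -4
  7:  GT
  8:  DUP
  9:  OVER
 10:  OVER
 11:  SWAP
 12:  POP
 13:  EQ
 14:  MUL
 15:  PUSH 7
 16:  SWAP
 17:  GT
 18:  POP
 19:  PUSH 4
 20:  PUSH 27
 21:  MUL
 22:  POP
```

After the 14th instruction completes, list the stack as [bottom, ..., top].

[1]

PUSH 4   4
DUP      4 4
PUSH 10  4 4 10
EQ       4 0
MUL      0
PUSH -4  0 -4
GT       1
DUP      1 1
OVER     1 1 1
OVER     1 1 1 1
SWAP     1 1 1 1
POP      1 1 1
EQ       1 1
MUL      1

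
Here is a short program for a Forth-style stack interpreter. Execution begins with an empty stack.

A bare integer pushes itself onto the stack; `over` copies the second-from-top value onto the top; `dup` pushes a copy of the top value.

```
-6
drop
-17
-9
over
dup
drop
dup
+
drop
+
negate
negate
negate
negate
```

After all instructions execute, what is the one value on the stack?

-26

-6     -> -6
drop   -> (empty)
-17    -> -17
-9     -> -17 -9
over   -> -17 -9 -17
dup    -> -17 -9 -17 -17
drop   -> -17 -9 -17
dup    -> -17 -9 -17 -17
+      -> -17 -9 -34
drop   -> -17 -9
+      -> -26
negate -> 26
negate -> -26
negate -> 26
negate -> -26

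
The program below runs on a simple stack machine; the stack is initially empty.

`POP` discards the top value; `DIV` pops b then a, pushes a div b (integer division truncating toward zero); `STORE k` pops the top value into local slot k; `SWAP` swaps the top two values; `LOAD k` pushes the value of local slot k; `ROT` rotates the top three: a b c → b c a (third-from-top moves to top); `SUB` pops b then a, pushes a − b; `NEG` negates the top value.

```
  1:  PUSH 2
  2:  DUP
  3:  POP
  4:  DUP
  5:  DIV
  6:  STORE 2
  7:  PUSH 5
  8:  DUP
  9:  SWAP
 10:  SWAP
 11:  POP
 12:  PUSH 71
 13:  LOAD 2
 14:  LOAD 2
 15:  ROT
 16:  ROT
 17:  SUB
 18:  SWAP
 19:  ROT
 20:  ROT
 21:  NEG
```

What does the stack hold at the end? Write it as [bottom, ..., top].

PUSH 2   2
DUP      2 2
POP      2
DUP      2 2
DIV      1
STORE 2  (empty)
PUSH 5   5
DUP      5 5
SWAP     5 5
SWAP     5 5
POP      5
PUSH 71  5 71
LOAD 2   5 71 1
LOAD 2   5 71 1 1
ROT      5 1 1 71
ROT      5 1 71 1
SUB      5 1 70
SWAP     5 70 1
ROT      70 1 5
ROT      1 5 70
NEG      1 5 -70

[1, 5, -70]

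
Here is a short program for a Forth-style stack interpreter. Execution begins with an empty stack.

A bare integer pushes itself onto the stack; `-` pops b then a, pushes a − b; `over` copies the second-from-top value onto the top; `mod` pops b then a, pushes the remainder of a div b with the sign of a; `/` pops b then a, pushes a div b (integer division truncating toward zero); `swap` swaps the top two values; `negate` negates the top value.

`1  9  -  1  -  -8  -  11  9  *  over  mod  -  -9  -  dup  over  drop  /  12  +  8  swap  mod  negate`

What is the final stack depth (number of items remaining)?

1

1       1
9       1 9
-       -8
1       -8 1
-       -9
-8      -9 -8
-       -1
11      -1 11
9       -1 11 9
*       -1 99
over    -1 99 -1
mod     -1 0
-       -1
-9      -1 -9
-       8
dup     8 8
over    8 8 8
drop    8 8
/       1
12      1 12
+       13
8       13 8
swap    8 13
mod     8
negate  -8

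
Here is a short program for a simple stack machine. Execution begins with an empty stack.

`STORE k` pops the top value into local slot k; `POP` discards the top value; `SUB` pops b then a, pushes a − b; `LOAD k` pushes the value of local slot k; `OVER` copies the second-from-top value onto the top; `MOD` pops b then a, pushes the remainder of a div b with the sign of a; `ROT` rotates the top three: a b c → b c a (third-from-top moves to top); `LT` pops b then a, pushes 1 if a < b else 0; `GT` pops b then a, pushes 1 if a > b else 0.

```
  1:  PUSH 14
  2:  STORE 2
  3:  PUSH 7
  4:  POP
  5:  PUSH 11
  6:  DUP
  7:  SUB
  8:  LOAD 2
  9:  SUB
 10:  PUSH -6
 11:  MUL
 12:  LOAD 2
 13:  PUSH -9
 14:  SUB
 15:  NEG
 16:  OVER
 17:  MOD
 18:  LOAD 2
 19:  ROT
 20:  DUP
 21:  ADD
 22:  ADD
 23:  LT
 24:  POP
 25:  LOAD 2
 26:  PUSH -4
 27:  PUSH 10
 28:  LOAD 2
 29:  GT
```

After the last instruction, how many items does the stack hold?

3

PUSH 14  [14]
STORE 2  []
PUSH 7   [7]
POP      []
PUSH 11  [11]
DUP      [11, 11]
SUB      [0]
LOAD 2   [0, 14]
SUB      [-14]
PUSH -6  [-14, -6]
MUL      [84]
LOAD 2   [84, 14]
PUSH -9  [84, 14, -9]
SUB      [84, 23]
NEG      [84, -23]
OVER     [84, -23, 84]
MOD      [84, -23]
LOAD 2   [84, -23, 14]
ROT      [-23, 14, 84]
DUP      [-23, 14, 84, 84]
ADD      [-23, 14, 168]
ADD      [-23, 182]
LT       [1]
POP      []
LOAD 2   [14]
PUSH -4  [14, -4]
PUSH 10  [14, -4, 10]
LOAD 2   [14, -4, 10, 14]
GT       [14, -4, 0]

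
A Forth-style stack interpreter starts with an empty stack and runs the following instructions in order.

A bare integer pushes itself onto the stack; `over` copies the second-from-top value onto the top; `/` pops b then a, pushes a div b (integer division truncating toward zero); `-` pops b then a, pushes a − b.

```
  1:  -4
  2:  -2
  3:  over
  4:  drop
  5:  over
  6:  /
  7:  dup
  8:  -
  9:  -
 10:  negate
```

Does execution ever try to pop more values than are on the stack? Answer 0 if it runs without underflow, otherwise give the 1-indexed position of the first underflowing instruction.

-4     -> -4
-2     -> -4 -2
over   -> -4 -2 -4
drop   -> -4 -2
over   -> -4 -2 -4
/      -> -4 0
dup    -> -4 0 0
-      -> -4 0
-      -> -4
negate -> 4

0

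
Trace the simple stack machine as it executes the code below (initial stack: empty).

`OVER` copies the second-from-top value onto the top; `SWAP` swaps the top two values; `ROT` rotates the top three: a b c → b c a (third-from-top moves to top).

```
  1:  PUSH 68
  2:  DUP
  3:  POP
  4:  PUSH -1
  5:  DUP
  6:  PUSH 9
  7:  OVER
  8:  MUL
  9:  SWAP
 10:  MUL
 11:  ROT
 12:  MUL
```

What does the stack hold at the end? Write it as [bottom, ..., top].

[-1, 612]

PUSH 68  [68]
DUP      [68, 68]
POP      [68]
PUSH -1  [68, -1]
DUP      [68, -1, -1]
PUSH 9   [68, -1, -1, 9]
OVER     [68, -1, -1, 9, -1]
MUL      [68, -1, -1, -9]
SWAP     [68, -1, -9, -1]
MUL      [68, -1, 9]
ROT      [-1, 9, 68]
MUL      [-1, 612]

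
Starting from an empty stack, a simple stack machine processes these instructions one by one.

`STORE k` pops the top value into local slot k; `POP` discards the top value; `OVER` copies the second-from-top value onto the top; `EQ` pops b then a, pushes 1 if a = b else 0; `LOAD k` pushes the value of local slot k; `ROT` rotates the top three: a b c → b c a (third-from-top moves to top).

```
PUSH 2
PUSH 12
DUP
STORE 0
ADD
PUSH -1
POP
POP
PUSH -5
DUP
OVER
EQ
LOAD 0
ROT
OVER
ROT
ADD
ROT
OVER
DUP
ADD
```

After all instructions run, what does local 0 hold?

12

PUSH 2  -> [2]
PUSH 12 -> [2, 12]
DUP     -> [2, 12, 12]
STORE 0 -> [2, 12]
ADD     -> [14]
PUSH -1 -> [14, -1]
POP     -> [14]
POP     -> []
PUSH -5 -> [-5]
DUP     -> [-5, -5]
OVER    -> [-5, -5, -5]
EQ      -> [-5, 1]
LOAD 0  -> [-5, 1, 12]
ROT     -> [1, 12, -5]
OVER    -> [1, 12, -5, 12]
ROT     -> [1, -5, 12, 12]
ADD     -> [1, -5, 24]
ROT     -> [-5, 24, 1]
OVER    -> [-5, 24, 1, 24]
DUP     -> [-5, 24, 1, 24, 24]
ADD     -> [-5, 24, 1, 48]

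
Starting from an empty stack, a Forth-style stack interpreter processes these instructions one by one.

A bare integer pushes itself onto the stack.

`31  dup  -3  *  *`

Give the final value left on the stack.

31  -> [31]
dup -> [31, 31]
-3  -> [31, 31, -3]
*   -> [31, -93]
*   -> [-2883]

-2883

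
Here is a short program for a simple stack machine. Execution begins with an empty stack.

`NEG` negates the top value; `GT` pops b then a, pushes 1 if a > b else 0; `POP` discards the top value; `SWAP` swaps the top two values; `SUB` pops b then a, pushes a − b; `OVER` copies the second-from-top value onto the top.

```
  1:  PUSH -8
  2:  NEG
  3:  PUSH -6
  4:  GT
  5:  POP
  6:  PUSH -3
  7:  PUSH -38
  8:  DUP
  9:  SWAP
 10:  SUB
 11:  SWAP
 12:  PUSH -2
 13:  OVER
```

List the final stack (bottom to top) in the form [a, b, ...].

[0, -3, -2, -3]

PUSH -8  -> [-8]
NEG      -> [8]
PUSH -6  -> [8, -6]
GT       -> [1]
POP      -> []
PUSH -3  -> [-3]
PUSH -38 -> [-3, -38]
DUP      -> [-3, -38, -38]
SWAP     -> [-3, -38, -38]
SUB      -> [-3, 0]
SWAP     -> [0, -3]
PUSH -2  -> [0, -3, -2]
OVER     -> [0, -3, -2, -3]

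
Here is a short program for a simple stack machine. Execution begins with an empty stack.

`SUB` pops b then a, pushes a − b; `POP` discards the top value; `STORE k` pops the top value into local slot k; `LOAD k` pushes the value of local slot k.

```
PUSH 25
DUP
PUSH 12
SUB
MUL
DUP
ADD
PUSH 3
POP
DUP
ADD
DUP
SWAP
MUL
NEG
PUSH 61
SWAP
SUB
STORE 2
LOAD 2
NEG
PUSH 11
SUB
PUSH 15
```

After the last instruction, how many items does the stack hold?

2

PUSH 25 → 25
DUP     → 25 25
PUSH 12 → 25 25 12
SUB     → 25 13
MUL     → 325
DUP     → 325 325
ADD     → 650
PUSH 3  → 650 3
POP     → 650
DUP     → 650 650
ADD     → 1300
DUP     → 1300 1300
SWAP    → 1300 1300
MUL     → 1690000
NEG     → -1690000
PUSH 61 → -1690000 61
SWAP    → 61 -1690000
SUB     → 1690061
STORE 2 → (empty)
LOAD 2  → 1690061
NEG     → -1690061
PUSH 11 → -1690061 11
SUB     → -1690072
PUSH 15 → -1690072 15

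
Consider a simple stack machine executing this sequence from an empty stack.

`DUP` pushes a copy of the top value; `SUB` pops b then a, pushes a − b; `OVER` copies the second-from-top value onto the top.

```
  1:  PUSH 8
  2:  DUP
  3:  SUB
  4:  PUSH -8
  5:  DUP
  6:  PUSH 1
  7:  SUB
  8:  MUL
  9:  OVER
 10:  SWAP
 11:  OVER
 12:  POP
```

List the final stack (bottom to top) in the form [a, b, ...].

[0, 0, 72]

PUSH 8  : [8]
DUP     : [8, 8]
SUB     : [0]
PUSH -8 : [0, -8]
DUP     : [0, -8, -8]
PUSH 1  : [0, -8, -8, 1]
SUB     : [0, -8, -9]
MUL     : [0, 72]
OVER    : [0, 72, 0]
SWAP    : [0, 0, 72]
OVER    : [0, 0, 72, 0]
POP     : [0, 0, 72]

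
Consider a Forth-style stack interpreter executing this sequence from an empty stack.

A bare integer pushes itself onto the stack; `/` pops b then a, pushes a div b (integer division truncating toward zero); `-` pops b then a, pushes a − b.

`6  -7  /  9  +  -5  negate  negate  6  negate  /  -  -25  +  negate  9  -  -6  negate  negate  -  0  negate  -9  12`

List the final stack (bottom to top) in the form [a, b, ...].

6      -> 6
-7     -> 6 -7
/      -> 0
9      -> 0 9
+      -> 9
-5     -> 9 -5
negate -> 9 5
negate -> 9 -5
6      -> 9 -5 6
negate -> 9 -5 -6
/      -> 9 0
-      -> 9
-25    -> 9 -25
+      -> -16
negate -> 16
9      -> 16 9
-      -> 7
-6     -> 7 -6
negate -> 7 6
negate -> 7 -6
-      -> 13
0      -> 13 0
negate -> 13 0
-9     -> 13 0 -9
12     -> 13 0 -9 12

[13, 0, -9, 12]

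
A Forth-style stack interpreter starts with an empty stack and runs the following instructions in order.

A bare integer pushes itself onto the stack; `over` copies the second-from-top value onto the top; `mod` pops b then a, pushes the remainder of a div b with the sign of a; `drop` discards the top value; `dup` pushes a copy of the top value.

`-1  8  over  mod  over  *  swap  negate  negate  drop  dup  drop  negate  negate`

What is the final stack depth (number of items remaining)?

1

-1      -1
8       -1 8
over    -1 8 -1
mod     -1 0
over    -1 0 -1
*       -1 0
swap    0 -1
negate  0 1
negate  0 -1
drop    0
dup     0 0
drop    0
negate  0
negate  0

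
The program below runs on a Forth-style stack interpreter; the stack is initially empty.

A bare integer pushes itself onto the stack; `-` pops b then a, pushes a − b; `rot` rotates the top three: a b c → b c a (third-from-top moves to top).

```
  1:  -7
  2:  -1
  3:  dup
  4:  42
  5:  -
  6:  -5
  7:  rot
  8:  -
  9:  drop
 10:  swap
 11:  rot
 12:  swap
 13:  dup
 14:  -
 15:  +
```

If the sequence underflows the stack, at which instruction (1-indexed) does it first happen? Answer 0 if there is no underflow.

-7   → -7
-1   → -7 -1
dup  → -7 -1 -1
42   → -7 -1 -1 42
-    → -7 -1 -43
-5   → -7 -1 -43 -5
rot  → -7 -43 -5 -1
-    → -7 -43 -4
drop → -7 -43
swap → -43 -7
rot  — needs 3 operands, stack has 2 → underflow

11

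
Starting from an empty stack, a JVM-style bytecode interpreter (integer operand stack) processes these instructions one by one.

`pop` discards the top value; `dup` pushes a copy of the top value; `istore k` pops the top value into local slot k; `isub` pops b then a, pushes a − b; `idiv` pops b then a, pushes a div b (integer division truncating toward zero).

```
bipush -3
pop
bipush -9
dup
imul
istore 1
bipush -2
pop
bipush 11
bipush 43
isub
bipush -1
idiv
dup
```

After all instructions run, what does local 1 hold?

bipush -3 : [-3]
pop       : []
bipush -9 : [-9]
dup       : [-9, -9]
imul      : [81]
istore 1  : []
bipush -2 : [-2]
pop       : []
bipush 11 : [11]
bipush 43 : [11, 43]
isub      : [-32]
bipush -1 : [-32, -1]
idiv      : [32]
dup       : [32, 32]

81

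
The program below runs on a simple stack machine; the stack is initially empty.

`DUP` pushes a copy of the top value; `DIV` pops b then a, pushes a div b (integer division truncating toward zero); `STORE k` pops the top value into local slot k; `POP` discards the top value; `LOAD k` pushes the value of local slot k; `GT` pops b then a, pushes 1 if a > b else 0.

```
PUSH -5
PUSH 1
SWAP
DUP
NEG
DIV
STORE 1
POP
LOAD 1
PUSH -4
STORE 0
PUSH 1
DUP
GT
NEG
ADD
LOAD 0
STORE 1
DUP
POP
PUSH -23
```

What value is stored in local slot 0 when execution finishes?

PUSH -5   [-5]
PUSH 1    [-5, 1]
SWAP      [1, -5]
DUP       [1, -5, -5]
NEG       [1, -5, 5]
DIV       [1, -1]
STORE 1   [1]
POP       []
LOAD 1    [-1]
PUSH -4   [-1, -4]
STORE 0   [-1]
PUSH 1    [-1, 1]
DUP       [-1, 1, 1]
GT        [-1, 0]
NEG       [-1, 0]
ADD       [-1]
LOAD 0    [-1, -4]
STORE 1   [-1]
DUP       [-1, -1]
POP       [-1]
PUSH -23  [-1, -23]

-4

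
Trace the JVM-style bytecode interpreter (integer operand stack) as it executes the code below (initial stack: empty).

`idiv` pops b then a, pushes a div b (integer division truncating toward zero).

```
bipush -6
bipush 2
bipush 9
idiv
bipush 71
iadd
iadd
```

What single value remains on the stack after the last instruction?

65

bipush -6 : [-6]
bipush 2  : [-6, 2]
bipush 9  : [-6, 2, 9]
idiv      : [-6, 0]
bipush 71 : [-6, 0, 71]
iadd      : [-6, 71]
iadd      : [65]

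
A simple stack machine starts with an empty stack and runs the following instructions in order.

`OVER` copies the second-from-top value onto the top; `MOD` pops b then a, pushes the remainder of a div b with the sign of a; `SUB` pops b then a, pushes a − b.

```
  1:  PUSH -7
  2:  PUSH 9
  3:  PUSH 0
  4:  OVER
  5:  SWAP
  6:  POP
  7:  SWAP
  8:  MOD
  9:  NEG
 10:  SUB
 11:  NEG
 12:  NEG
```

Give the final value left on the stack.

-7

PUSH -7 → [-7]
PUSH 9  → [-7, 9]
PUSH 0  → [-7, 9, 0]
OVER    → [-7, 9, 0, 9]
SWAP    → [-7, 9, 9, 0]
POP     → [-7, 9, 9]
SWAP    → [-7, 9, 9]
MOD     → [-7, 0]
NEG     → [-7, 0]
SUB     → [-7]
NEG     → [7]
NEG     → [-7]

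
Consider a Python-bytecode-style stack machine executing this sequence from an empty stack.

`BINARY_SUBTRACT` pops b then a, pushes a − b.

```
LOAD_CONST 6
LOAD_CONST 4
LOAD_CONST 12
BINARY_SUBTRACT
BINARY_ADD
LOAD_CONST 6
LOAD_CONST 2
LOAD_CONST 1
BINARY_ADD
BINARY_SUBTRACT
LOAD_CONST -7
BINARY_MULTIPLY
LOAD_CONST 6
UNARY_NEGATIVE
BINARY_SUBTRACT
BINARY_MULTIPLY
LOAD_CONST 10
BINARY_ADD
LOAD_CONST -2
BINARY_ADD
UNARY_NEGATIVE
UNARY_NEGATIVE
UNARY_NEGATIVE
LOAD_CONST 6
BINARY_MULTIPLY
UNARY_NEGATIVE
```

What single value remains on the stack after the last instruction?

LOAD_CONST 6    -> 6
LOAD_CONST 4    -> 6 4
LOAD_CONST 12   -> 6 4 12
BINARY_SUBTRACT -> 6 -8
BINARY_ADD      -> -2
LOAD_CONST 6    -> -2 6
LOAD_CONST 2    -> -2 6 2
LOAD_CONST 1    -> -2 6 2 1
BINARY_ADD      -> -2 6 3
BINARY_SUBTRACT -> -2 3
LOAD_CONST -7   -> -2 3 -7
BINARY_MULTIPLY -> -2 -21
LOAD_CONST 6    -> -2 -21 6
UNARY_NEGATIVE  -> -2 -21 -6
BINARY_SUBTRACT -> -2 -15
BINARY_MULTIPLY -> 30
LOAD_CONST 10   -> 30 10
BINARY_ADD      -> 40
LOAD_CONST -2   -> 40 -2
BINARY_ADD      -> 38
UNARY_NEGATIVE  -> -38
UNARY_NEGATIVE  -> 38
UNARY_NEGATIVE  -> -38
LOAD_CONST 6    -> -38 6
BINARY_MULTIPLY -> -228
UNARY_NEGATIVE  -> 228

228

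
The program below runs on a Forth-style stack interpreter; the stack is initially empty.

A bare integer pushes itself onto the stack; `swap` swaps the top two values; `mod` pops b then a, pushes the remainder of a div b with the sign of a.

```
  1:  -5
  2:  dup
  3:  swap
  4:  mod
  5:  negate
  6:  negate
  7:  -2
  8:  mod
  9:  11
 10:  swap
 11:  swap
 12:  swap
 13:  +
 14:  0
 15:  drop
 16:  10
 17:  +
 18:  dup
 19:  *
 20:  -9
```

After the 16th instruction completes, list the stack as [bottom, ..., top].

[11, 10]

-5     : [-5]
dup    : [-5, -5]
swap   : [-5, -5]
mod    : [0]
negate : [0]
negate : [0]
-2     : [0, -2]
mod    : [0]
11     : [0, 11]
swap   : [11, 0]
swap   : [0, 11]
swap   : [11, 0]
+      : [11]
0      : [11, 0]
drop   : [11]
10     : [11, 10]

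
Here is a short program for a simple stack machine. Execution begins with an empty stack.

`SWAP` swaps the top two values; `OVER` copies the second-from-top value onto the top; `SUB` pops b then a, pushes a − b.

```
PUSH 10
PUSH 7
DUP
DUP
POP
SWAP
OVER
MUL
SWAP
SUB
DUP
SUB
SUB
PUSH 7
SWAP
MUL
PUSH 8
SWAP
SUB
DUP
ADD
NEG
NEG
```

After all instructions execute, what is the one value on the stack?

-124

PUSH 10 → 10
PUSH 7  → 10 7
DUP     → 10 7 7
DUP     → 10 7 7 7
POP     → 10 7 7
SWAP    → 10 7 7
OVER    → 10 7 7 7
MUL     → 10 7 49
SWAP    → 10 49 7
SUB     → 10 42
DUP     → 10 42 42
SUB     → 10 0
SUB     → 10
PUSH 7  → 10 7
SWAP    → 7 10
MUL     → 70
PUSH 8  → 70 8
SWAP    → 8 70
SUB     → -62
DUP     → -62 -62
ADD     → -124
NEG     → 124
NEG     → -124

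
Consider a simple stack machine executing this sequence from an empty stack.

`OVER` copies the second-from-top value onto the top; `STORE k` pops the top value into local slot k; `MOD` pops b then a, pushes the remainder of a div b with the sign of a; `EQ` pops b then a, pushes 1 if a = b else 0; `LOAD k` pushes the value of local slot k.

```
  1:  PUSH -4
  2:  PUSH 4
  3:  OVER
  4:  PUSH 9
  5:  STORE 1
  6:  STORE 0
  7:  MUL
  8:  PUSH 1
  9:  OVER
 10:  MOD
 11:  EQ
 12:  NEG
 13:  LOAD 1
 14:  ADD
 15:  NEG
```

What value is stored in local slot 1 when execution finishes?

9

PUSH -4 → [-4]
PUSH 4  → [-4, 4]
OVER    → [-4, 4, -4]
PUSH 9  → [-4, 4, -4, 9]
STORE 1 → [-4, 4, -4]
STORE 0 → [-4, 4]
MUL     → [-16]
PUSH 1  → [-16, 1]
OVER    → [-16, 1, -16]
MOD     → [-16, 1]
EQ      → [0]
NEG     → [0]
LOAD 1  → [0, 9]
ADD     → [9]
NEG     → [-9]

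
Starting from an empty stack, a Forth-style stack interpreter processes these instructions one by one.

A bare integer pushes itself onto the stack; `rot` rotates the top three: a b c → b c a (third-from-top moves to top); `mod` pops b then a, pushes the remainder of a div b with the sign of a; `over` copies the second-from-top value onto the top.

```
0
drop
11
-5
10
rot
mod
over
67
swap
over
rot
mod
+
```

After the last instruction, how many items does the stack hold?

3

0    -> 0
drop -> (empty)
11   -> 11
-5   -> 11 -5
10   -> 11 -5 10
rot  -> -5 10 11
mod  -> -5 10
over -> -5 10 -5
67   -> -5 10 -5 67
swap -> -5 10 67 -5
over -> -5 10 67 -5 67
rot  -> -5 10 -5 67 67
mod  -> -5 10 -5 0
+    -> -5 10 -5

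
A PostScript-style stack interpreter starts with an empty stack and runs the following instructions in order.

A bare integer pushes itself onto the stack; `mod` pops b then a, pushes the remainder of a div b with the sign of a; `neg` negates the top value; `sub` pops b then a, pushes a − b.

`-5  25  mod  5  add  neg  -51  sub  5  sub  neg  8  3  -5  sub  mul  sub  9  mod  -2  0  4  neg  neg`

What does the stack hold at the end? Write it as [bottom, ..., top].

[-2, -2, 0, 4]

-5  → -5
25  → -5 25
mod → -5
5   → -5 5
add → 0
neg → 0
-51 → 0 -51
sub → 51
5   → 51 5
sub → 46
neg → -46
8   → -46 8
3   → -46 8 3
-5  → -46 8 3 -5
sub → -46 8 8
mul → -46 64
sub → -110
9   → -110 9
mod → -2
-2  → -2 -2
0   → -2 -2 0
4   → -2 -2 0 4
neg → -2 -2 0 -4
neg → -2 -2 0 4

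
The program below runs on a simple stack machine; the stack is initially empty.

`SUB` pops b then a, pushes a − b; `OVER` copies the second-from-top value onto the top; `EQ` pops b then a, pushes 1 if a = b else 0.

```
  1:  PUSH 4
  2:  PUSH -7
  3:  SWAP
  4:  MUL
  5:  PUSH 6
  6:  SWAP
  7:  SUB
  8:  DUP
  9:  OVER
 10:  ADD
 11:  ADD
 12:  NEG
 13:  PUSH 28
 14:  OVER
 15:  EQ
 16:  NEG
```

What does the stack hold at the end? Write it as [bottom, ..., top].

PUSH 4  → [4]
PUSH -7 → [4, -7]
SWAP    → [-7, 4]
MUL     → [-28]
PUSH 6  → [-28, 6]
SWAP    → [6, -28]
SUB     → [34]
DUP     → [34, 34]
OVER    → [34, 34, 34]
ADD     → [34, 68]
ADD     → [102]
NEG     → [-102]
PUSH 28 → [-102, 28]
OVER    → [-102, 28, -102]
EQ      → [-102, 0]
NEG     → [-102, 0]

[-102, 0]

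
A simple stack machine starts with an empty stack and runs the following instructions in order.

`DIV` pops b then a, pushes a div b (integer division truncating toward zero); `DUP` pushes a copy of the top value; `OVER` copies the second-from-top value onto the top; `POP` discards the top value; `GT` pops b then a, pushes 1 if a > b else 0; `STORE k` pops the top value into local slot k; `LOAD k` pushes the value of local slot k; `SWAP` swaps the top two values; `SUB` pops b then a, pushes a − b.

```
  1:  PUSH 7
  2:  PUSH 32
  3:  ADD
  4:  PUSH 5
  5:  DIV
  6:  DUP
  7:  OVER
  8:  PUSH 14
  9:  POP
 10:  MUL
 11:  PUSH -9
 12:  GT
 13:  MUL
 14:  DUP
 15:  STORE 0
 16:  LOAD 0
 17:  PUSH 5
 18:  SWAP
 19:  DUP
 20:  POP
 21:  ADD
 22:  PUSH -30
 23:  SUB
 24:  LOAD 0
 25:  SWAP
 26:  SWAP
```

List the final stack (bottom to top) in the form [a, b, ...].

PUSH 7   → 7
PUSH 32  → 7 32
ADD      → 39
PUSH 5   → 39 5
DIV      → 7
DUP      → 7 7
OVER     → 7 7 7
PUSH 14  → 7 7 7 14
POP      → 7 7 7
MUL      → 7 49
PUSH -9  → 7 49 -9
GT       → 7 1
MUL      → 7
DUP      → 7 7
STORE 0  → 7
LOAD 0   → 7 7
PUSH 5   → 7 7 5
SWAP     → 7 5 7
DUP      → 7 5 7 7
POP      → 7 5 7
ADD      → 7 12
PUSH -30 → 7 12 -30
SUB      → 7 42
LOAD 0   → 7 42 7
SWAP     → 7 7 42
SWAP     → 7 42 7

[7, 42, 7]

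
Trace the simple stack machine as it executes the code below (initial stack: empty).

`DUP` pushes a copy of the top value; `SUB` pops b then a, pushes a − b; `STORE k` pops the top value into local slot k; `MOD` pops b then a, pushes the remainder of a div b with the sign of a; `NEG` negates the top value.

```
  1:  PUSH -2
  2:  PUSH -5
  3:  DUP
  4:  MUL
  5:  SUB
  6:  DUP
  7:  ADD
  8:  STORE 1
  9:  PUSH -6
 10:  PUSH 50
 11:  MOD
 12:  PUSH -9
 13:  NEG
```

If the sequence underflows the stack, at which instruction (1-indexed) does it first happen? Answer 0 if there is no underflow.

0

PUSH -2 -> -2
PUSH -5 -> -2 -5
DUP     -> -2 -5 -5
MUL     -> -2 25
SUB     -> -27
DUP     -> -27 -27
ADD     -> -54
STORE 1 -> (empty)
PUSH -6 -> -6
PUSH 50 -> -6 50
MOD     -> -6
PUSH -9 -> -6 -9
NEG     -> -6 9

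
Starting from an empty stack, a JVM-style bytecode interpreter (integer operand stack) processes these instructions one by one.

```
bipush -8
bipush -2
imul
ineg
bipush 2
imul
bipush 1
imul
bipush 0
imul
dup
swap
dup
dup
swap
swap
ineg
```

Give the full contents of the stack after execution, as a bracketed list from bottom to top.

bipush -8 -> -8
bipush -2 -> -8 -2
imul      -> 16
ineg      -> -16
bipush 2  -> -16 2
imul      -> -32
bipush 1  -> -32 1
imul      -> -32
bipush 0  -> -32 0
imul      -> 0
dup       -> 0 0
swap      -> 0 0
dup       -> 0 0 0
dup       -> 0 0 0 0
swap      -> 0 0 0 0
swap      -> 0 0 0 0
ineg      -> 0 0 0 0

[0, 0, 0, 0]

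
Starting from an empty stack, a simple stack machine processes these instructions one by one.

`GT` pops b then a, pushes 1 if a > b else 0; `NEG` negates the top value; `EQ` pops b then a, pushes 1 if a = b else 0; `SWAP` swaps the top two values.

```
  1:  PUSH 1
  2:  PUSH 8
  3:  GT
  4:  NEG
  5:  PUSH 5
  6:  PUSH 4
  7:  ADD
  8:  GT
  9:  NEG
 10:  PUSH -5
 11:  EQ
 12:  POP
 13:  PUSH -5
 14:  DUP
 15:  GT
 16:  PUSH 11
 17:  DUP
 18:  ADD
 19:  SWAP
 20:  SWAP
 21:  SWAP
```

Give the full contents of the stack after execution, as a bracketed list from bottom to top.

PUSH 1  -> [1]
PUSH 8  -> [1, 8]
GT      -> [0]
NEG     -> [0]
PUSH 5  -> [0, 5]
PUSH 4  -> [0, 5, 4]
ADD     -> [0, 9]
GT      -> [0]
NEG     -> [0]
PUSH -5 -> [0, -5]
EQ      -> [0]
POP     -> []
PUSH -5 -> [-5]
DUP     -> [-5, -5]
GT      -> [0]
PUSH 11 -> [0, 11]
DUP     -> [0, 11, 11]
ADD     -> [0, 22]
SWAP    -> [22, 0]
SWAP    -> [0, 22]
SWAP    -> [22, 0]

[22, 0]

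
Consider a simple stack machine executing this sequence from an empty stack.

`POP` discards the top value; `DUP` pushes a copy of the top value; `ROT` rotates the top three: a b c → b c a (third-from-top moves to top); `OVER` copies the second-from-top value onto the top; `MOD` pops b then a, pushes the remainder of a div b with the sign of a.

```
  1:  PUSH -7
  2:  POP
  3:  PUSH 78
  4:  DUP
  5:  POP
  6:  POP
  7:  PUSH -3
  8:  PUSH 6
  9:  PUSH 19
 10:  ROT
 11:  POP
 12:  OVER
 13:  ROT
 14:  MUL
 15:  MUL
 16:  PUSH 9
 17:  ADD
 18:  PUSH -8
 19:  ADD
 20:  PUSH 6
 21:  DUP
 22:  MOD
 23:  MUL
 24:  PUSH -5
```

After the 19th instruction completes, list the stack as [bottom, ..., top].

[685]

PUSH -7 → [-7]
POP     → []
PUSH 78 → [78]
DUP     → [78, 78]
POP     → [78]
POP     → []
PUSH -3 → [-3]
PUSH 6  → [-3, 6]
PUSH 19 → [-3, 6, 19]
ROT     → [6, 19, -3]
POP     → [6, 19]
OVER    → [6, 19, 6]
ROT     → [19, 6, 6]
MUL     → [19, 36]
MUL     → [684]
PUSH 9  → [684, 9]
ADD     → [693]
PUSH -8 → [693, -8]
ADD     → [685]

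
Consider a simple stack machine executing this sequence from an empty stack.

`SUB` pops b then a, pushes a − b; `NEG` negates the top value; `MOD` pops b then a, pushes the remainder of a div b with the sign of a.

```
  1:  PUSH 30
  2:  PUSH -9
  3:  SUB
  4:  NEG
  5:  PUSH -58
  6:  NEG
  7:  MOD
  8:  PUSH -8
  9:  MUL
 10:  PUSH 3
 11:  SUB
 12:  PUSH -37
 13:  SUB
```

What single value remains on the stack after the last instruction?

PUSH 30   30
PUSH -9   30 -9
SUB       39
NEG       -39
PUSH -58  -39 -58
NEG       -39 58
MOD       -39
PUSH -8   -39 -8
MUL       312
PUSH 3    312 3
SUB       309
PUSH -37  309 -37
SUB       346

346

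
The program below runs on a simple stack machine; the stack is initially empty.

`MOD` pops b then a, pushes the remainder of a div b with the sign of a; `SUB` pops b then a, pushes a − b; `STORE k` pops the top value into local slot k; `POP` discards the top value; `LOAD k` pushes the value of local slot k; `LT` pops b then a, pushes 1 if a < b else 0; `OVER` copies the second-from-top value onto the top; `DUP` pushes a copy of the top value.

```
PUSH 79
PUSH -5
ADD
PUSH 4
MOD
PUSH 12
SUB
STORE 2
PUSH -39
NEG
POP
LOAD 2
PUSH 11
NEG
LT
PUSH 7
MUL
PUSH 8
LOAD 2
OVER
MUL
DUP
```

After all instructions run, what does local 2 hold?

PUSH 79  → 79
PUSH -5  → 79 -5
ADD      → 74
PUSH 4   → 74 4
MOD      → 2
PUSH 12  → 2 12
SUB      → -10
STORE 2  → (empty)
PUSH -39 → -39
NEG      → 39
POP      → (empty)
LOAD 2   → -10
PUSH 11  → -10 11
NEG      → -10 -11
LT       → 0
PUSH 7   → 0 7
MUL      → 0
PUSH 8   → 0 8
LOAD 2   → 0 8 -10
OVER     → 0 8 -10 8
MUL      → 0 8 -80
DUP      → 0 8 -80 -80

-10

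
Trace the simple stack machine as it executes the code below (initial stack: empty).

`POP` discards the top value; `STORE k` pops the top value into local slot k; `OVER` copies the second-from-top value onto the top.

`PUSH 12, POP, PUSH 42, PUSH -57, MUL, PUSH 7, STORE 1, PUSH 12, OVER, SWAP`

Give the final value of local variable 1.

PUSH 12   12
POP       (empty)
PUSH 42   42
PUSH -57  42 -57
MUL       -2394
PUSH 7    -2394 7
STORE 1   -2394
PUSH 12   -2394 12
OVER      -2394 12 -2394
SWAP      -2394 -2394 12

7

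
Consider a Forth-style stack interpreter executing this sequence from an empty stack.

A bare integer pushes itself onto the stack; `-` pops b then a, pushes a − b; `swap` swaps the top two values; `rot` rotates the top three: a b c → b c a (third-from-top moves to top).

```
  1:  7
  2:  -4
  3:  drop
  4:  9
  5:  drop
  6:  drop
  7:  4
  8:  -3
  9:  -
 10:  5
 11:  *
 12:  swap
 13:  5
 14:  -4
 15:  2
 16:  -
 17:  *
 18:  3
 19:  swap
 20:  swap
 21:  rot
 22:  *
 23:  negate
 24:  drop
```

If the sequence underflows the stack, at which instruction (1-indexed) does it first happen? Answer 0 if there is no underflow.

12

7    -> [7]
-4   -> [7, -4]
drop -> [7]
9    -> [7, 9]
drop -> [7]
drop -> []
4    -> [4]
-3   -> [4, -3]
-    -> [7]
5    -> [7, 5]
*    -> [35]
swap  — needs 2 operands, stack has 1 → underflow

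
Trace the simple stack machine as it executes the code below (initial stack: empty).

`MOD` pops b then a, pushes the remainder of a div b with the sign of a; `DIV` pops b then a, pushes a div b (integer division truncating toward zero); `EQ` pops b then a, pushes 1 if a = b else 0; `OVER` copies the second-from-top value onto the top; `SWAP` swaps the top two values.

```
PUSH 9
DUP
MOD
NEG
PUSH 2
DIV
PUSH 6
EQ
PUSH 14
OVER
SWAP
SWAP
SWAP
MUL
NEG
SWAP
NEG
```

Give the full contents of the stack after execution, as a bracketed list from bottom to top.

[0, 0]

PUSH 9  → 9
DUP     → 9 9
MOD     → 0
NEG     → 0
PUSH 2  → 0 2
DIV     → 0
PUSH 6  → 0 6
EQ      → 0
PUSH 14 → 0 14
OVER    → 0 14 0
SWAP    → 0 0 14
SWAP    → 0 14 0
SWAP    → 0 0 14
MUL     → 0 0
NEG     → 0 0
SWAP    → 0 0
NEG     → 0 0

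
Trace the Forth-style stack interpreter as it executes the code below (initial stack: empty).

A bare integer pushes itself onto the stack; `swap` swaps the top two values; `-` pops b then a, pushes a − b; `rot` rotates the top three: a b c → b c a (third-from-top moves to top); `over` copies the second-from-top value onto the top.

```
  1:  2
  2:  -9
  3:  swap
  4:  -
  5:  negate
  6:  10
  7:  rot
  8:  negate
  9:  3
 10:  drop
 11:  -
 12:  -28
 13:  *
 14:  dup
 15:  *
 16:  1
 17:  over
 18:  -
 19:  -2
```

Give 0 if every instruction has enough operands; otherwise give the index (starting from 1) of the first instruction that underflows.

7

2      → 2
-9     → 2 -9
swap   → -9 2
-      → -11
negate → 11
10     → 11 10
rot  — needs 3 operands, stack has 2 → underflow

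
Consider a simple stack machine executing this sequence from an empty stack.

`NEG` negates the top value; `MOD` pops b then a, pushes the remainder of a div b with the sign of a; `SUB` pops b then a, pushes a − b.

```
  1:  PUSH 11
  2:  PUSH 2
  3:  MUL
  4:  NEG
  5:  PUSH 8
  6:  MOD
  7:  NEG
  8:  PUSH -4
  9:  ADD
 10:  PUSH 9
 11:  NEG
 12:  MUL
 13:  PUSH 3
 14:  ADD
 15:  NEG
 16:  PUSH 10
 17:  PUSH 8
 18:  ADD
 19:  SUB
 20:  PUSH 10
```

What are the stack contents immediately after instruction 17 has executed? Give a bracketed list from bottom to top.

PUSH 11 : [11]
PUSH 2  : [11, 2]
MUL     : [22]
NEG     : [-22]
PUSH 8  : [-22, 8]
MOD     : [-6]
NEG     : [6]
PUSH -4 : [6, -4]
ADD     : [2]
PUSH 9  : [2, 9]
NEG     : [2, -9]
MUL     : [-18]
PUSH 3  : [-18, 3]
ADD     : [-15]
NEG     : [15]
PUSH 10 : [15, 10]
PUSH 8  : [15, 10, 8]

[15, 10, 8]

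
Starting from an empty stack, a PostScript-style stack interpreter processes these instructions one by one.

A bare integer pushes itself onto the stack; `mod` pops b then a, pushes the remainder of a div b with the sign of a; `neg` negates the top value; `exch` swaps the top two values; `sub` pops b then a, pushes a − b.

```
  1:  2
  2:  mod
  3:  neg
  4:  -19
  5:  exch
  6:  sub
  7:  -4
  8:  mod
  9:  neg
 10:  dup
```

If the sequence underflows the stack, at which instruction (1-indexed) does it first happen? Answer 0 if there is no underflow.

2 → [2]
mod  — needs 2 operands, stack has 1 → underflow

2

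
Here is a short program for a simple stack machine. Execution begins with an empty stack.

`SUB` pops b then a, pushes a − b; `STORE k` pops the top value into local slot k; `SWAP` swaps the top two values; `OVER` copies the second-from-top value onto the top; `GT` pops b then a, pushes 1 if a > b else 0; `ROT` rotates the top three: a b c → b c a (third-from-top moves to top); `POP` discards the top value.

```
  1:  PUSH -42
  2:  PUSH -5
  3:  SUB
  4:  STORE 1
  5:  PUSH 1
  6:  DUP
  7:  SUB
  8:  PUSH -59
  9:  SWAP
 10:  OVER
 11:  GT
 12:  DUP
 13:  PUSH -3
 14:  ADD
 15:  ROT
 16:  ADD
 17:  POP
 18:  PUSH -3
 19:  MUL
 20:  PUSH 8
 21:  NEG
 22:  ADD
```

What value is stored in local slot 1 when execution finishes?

PUSH -42 → [-42]
PUSH -5  → [-42, -5]
SUB      → [-37]
STORE 1  → []
PUSH 1   → [1]
DUP      → [1, 1]
SUB      → [0]
PUSH -59 → [0, -59]
SWAP     → [-59, 0]
OVER     → [-59, 0, -59]
GT       → [-59, 1]
DUP      → [-59, 1, 1]
PUSH -3  → [-59, 1, 1, -3]
ADD      → [-59, 1, -2]
ROT      → [1, -2, -59]
ADD      → [1, -61]
POP      → [1]
PUSH -3  → [1, -3]
MUL      → [-3]
PUSH 8   → [-3, 8]
NEG      → [-3, -8]
ADD      → [-11]

-37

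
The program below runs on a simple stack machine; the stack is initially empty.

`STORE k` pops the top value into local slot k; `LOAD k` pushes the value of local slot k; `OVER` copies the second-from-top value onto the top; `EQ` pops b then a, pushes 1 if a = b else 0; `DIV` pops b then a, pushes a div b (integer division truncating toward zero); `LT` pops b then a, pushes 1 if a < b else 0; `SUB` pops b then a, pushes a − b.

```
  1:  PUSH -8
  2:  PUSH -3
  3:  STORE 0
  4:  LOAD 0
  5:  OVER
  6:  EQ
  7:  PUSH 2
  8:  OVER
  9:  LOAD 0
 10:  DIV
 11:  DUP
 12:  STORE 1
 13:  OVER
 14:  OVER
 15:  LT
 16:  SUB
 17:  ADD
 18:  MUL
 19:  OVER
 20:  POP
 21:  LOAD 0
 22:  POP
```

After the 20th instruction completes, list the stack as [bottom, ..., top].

[-8, 0]

PUSH -8 -> [-8]
PUSH -3 -> [-8, -3]
STORE 0 -> [-8]
LOAD 0  -> [-8, -3]
OVER    -> [-8, -3, -8]
EQ      -> [-8, 0]
PUSH 2  -> [-8, 0, 2]
OVER    -> [-8, 0, 2, 0]
LOAD 0  -> [-8, 0, 2, 0, -3]
DIV     -> [-8, 0, 2, 0]
DUP     -> [-8, 0, 2, 0, 0]
STORE 1 -> [-8, 0, 2, 0]
OVER    -> [-8, 0, 2, 0, 2]
OVER    -> [-8, 0, 2, 0, 2, 0]
LT      -> [-8, 0, 2, 0, 0]
SUB     -> [-8, 0, 2, 0]
ADD     -> [-8, 0, 2]
MUL     -> [-8, 0]
OVER    -> [-8, 0, -8]
POP     -> [-8, 0]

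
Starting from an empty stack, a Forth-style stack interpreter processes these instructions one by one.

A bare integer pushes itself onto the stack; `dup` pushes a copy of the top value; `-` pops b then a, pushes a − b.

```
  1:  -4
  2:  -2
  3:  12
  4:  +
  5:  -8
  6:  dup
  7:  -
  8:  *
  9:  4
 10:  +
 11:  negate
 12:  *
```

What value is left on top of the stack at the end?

16

-4     → [-4]
-2     → [-4, -2]
12     → [-4, -2, 12]
+      → [-4, 10]
-8     → [-4, 10, -8]
dup    → [-4, 10, -8, -8]
-      → [-4, 10, 0]
*      → [-4, 0]
4      → [-4, 0, 4]
+      → [-4, 4]
negate → [-4, -4]
*      → [16]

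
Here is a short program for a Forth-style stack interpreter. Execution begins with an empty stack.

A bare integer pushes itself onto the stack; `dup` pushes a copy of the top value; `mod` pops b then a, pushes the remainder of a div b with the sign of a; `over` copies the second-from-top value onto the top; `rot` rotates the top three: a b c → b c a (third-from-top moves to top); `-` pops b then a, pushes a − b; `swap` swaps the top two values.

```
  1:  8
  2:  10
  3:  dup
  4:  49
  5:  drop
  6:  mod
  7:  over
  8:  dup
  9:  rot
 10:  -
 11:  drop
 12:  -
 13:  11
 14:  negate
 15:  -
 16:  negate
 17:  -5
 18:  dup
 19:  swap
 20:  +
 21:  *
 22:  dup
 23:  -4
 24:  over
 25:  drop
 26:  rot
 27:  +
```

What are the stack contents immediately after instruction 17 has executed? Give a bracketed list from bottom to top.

8      -> [8]
10     -> [8, 10]
dup    -> [8, 10, 10]
49     -> [8, 10, 10, 49]
drop   -> [8, 10, 10]
mod    -> [8, 0]
over   -> [8, 0, 8]
dup    -> [8, 0, 8, 8]
rot    -> [8, 8, 8, 0]
-      -> [8, 8, 8]
drop   -> [8, 8]
-      -> [0]
11     -> [0, 11]
negate -> [0, -11]
-      -> [11]
negate -> [-11]
-5     -> [-11, -5]

[-11, -5]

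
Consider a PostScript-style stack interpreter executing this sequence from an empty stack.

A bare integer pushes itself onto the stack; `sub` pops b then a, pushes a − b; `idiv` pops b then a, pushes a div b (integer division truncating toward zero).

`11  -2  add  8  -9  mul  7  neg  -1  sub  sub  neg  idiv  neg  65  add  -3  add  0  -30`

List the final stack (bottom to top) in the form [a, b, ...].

11   : 11
-2   : 11 -2
add  : 9
8    : 9 8
-9   : 9 8 -9
mul  : 9 -72
7    : 9 -72 7
neg  : 9 -72 -7
-1   : 9 -72 -7 -1
sub  : 9 -72 -6
sub  : 9 -66
neg  : 9 66
idiv : 0
neg  : 0
65   : 0 65
add  : 65
-3   : 65 -3
add  : 62
0    : 62 0
-30  : 62 0 -30

[62, 0, -30]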